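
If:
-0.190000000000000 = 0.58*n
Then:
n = -0.33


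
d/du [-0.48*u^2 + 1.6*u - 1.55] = 1.6 - 0.96*u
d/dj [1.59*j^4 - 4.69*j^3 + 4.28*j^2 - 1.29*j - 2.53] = 6.36*j^3 - 14.07*j^2 + 8.56*j - 1.29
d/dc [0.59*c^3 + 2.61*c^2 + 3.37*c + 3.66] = 1.77*c^2 + 5.22*c + 3.37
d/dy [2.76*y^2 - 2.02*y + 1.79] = 5.52*y - 2.02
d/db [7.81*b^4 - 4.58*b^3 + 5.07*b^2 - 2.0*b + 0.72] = 31.24*b^3 - 13.74*b^2 + 10.14*b - 2.0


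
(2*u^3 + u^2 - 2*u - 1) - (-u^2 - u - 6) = 2*u^3 + 2*u^2 - u + 5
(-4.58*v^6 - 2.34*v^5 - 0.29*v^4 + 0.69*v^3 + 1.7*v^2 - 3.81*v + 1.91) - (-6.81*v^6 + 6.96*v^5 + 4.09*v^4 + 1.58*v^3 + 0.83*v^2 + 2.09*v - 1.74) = 2.23*v^6 - 9.3*v^5 - 4.38*v^4 - 0.89*v^3 + 0.87*v^2 - 5.9*v + 3.65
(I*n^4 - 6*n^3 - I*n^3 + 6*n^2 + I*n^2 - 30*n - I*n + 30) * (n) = I*n^5 - 6*n^4 - I*n^4 + 6*n^3 + I*n^3 - 30*n^2 - I*n^2 + 30*n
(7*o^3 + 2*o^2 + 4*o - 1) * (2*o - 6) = 14*o^4 - 38*o^3 - 4*o^2 - 26*o + 6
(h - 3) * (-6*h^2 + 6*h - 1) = -6*h^3 + 24*h^2 - 19*h + 3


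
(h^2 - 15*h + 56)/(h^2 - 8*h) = (h - 7)/h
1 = 1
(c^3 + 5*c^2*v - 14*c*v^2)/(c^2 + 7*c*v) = c - 2*v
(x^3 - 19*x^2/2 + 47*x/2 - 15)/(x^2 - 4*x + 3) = (x^2 - 17*x/2 + 15)/(x - 3)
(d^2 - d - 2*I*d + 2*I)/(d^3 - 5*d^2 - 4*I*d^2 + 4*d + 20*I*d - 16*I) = (d - 2*I)/(d^2 - 4*d*(1 + I) + 16*I)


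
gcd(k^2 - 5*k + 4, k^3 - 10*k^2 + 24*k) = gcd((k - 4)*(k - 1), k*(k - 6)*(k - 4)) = k - 4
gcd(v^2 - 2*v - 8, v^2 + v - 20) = v - 4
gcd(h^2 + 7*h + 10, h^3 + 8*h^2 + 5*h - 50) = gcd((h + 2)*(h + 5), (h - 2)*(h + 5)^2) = h + 5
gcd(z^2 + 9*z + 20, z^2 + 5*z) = z + 5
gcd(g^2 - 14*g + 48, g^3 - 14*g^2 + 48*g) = g^2 - 14*g + 48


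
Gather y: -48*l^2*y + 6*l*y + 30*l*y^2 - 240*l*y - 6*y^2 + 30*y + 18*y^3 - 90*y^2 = 18*y^3 + y^2*(30*l - 96) + y*(-48*l^2 - 234*l + 30)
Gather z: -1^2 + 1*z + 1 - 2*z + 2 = 2 - z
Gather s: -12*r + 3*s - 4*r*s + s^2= -12*r + s^2 + s*(3 - 4*r)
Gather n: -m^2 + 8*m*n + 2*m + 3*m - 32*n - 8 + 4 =-m^2 + 5*m + n*(8*m - 32) - 4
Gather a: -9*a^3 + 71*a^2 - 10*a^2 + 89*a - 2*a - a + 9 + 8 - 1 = -9*a^3 + 61*a^2 + 86*a + 16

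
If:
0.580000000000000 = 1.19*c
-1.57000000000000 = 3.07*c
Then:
No Solution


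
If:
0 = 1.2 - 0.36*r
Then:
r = 3.33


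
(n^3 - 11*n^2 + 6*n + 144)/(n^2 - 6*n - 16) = (n^2 - 3*n - 18)/(n + 2)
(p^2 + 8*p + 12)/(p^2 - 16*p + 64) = (p^2 + 8*p + 12)/(p^2 - 16*p + 64)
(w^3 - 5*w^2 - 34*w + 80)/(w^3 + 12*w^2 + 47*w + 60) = (w^2 - 10*w + 16)/(w^2 + 7*w + 12)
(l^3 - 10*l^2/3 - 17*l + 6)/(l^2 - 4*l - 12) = (l^2 + 8*l/3 - 1)/(l + 2)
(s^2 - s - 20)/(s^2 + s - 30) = (s + 4)/(s + 6)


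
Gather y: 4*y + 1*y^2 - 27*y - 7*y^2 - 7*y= -6*y^2 - 30*y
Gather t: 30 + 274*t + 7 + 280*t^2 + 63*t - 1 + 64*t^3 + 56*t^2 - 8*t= 64*t^3 + 336*t^2 + 329*t + 36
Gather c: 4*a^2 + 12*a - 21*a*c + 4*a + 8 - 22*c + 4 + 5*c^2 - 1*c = 4*a^2 + 16*a + 5*c^2 + c*(-21*a - 23) + 12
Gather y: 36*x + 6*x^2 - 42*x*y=6*x^2 - 42*x*y + 36*x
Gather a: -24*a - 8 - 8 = -24*a - 16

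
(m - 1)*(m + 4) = m^2 + 3*m - 4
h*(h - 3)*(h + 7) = h^3 + 4*h^2 - 21*h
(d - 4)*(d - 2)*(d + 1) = d^3 - 5*d^2 + 2*d + 8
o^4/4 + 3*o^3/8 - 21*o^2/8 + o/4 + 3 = (o/4 + 1)*(o - 2)*(o - 3/2)*(o + 1)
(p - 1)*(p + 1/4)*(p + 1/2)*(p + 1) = p^4 + 3*p^3/4 - 7*p^2/8 - 3*p/4 - 1/8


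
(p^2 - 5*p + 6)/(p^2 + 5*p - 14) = (p - 3)/(p + 7)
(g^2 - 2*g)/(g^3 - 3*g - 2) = g/(g^2 + 2*g + 1)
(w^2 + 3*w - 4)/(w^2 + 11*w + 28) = (w - 1)/(w + 7)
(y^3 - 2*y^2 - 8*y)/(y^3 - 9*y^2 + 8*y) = (y^2 - 2*y - 8)/(y^2 - 9*y + 8)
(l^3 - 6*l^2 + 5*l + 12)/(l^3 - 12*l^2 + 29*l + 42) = (l^2 - 7*l + 12)/(l^2 - 13*l + 42)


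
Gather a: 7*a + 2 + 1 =7*a + 3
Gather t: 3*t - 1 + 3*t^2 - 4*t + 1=3*t^2 - t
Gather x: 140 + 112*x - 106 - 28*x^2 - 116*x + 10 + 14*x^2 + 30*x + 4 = -14*x^2 + 26*x + 48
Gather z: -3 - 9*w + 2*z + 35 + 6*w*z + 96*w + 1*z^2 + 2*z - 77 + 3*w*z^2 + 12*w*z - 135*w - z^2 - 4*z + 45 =3*w*z^2 + 18*w*z - 48*w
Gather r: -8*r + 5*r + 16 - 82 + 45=-3*r - 21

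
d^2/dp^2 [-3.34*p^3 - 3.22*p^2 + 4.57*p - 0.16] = -20.04*p - 6.44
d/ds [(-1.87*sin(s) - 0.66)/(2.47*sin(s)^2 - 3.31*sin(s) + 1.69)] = (4.6189*sin(s)^2 + 3.2604*sin(s) - 5.3449)*cos(s)/(6.1009*sin(s)^4 - 16.3514*sin(s)^3 + 19.3047*sin(s)^2 - 11.1878*sin(s) + 2.8561)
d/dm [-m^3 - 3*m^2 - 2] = 3*m*(-m - 2)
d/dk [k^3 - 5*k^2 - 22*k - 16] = 3*k^2 - 10*k - 22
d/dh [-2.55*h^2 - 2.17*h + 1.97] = -5.1*h - 2.17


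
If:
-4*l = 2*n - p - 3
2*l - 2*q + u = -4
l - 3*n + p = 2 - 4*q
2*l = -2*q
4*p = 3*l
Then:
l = 52/21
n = -53/21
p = 13/7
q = -52/21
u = -292/21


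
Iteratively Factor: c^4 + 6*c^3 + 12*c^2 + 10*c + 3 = (c + 1)*(c^3 + 5*c^2 + 7*c + 3) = (c + 1)^2*(c^2 + 4*c + 3) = (c + 1)^3*(c + 3)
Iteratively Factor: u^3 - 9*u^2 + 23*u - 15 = (u - 3)*(u^2 - 6*u + 5) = (u - 5)*(u - 3)*(u - 1)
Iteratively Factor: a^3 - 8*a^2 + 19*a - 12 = (a - 1)*(a^2 - 7*a + 12) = (a - 3)*(a - 1)*(a - 4)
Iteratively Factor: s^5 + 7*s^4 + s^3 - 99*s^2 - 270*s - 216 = (s + 3)*(s^4 + 4*s^3 - 11*s^2 - 66*s - 72) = (s + 3)^2*(s^3 + s^2 - 14*s - 24) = (s + 2)*(s + 3)^2*(s^2 - s - 12) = (s + 2)*(s + 3)^3*(s - 4)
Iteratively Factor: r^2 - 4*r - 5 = (r + 1)*(r - 5)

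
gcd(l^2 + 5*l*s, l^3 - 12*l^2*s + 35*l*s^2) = l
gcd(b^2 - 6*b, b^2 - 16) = 1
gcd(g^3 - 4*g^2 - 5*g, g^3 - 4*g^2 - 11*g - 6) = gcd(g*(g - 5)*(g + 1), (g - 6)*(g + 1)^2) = g + 1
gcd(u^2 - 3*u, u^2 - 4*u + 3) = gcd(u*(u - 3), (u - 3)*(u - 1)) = u - 3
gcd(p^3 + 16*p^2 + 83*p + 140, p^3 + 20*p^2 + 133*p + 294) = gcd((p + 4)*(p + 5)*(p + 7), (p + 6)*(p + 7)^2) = p + 7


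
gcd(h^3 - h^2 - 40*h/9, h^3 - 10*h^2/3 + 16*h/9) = h^2 - 8*h/3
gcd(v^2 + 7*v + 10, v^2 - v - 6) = v + 2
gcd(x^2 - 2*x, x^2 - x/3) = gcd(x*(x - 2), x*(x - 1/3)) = x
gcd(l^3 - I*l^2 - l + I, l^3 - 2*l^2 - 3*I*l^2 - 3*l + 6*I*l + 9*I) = l + 1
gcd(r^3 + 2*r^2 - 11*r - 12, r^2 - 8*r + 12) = 1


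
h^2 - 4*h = h*(h - 4)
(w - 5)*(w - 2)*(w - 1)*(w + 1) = w^4 - 7*w^3 + 9*w^2 + 7*w - 10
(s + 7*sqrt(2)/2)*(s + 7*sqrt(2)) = s^2 + 21*sqrt(2)*s/2 + 49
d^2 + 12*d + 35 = (d + 5)*(d + 7)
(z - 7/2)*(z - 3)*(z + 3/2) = z^3 - 5*z^2 + 3*z/4 + 63/4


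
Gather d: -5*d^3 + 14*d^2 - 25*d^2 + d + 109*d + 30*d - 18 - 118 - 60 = -5*d^3 - 11*d^2 + 140*d - 196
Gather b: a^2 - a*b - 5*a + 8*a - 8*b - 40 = a^2 + 3*a + b*(-a - 8) - 40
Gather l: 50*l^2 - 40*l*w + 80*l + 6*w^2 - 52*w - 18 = 50*l^2 + l*(80 - 40*w) + 6*w^2 - 52*w - 18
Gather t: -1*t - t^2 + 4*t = -t^2 + 3*t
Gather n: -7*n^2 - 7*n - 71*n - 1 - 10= -7*n^2 - 78*n - 11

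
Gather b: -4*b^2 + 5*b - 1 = -4*b^2 + 5*b - 1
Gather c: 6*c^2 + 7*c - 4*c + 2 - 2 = 6*c^2 + 3*c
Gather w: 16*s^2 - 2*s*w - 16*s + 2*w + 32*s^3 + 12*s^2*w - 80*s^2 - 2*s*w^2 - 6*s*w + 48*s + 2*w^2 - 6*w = 32*s^3 - 64*s^2 + 32*s + w^2*(2 - 2*s) + w*(12*s^2 - 8*s - 4)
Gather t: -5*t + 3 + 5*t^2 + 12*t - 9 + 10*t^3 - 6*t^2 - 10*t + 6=10*t^3 - t^2 - 3*t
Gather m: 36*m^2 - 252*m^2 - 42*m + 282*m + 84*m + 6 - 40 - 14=-216*m^2 + 324*m - 48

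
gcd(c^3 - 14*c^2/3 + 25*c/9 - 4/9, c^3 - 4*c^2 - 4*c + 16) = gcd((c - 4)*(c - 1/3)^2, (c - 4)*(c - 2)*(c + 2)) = c - 4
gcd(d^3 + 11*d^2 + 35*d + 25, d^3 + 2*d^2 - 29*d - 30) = d + 1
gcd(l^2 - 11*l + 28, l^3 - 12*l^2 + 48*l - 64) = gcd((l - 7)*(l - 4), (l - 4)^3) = l - 4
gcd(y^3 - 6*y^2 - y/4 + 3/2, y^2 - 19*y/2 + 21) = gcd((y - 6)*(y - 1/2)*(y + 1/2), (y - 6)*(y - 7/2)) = y - 6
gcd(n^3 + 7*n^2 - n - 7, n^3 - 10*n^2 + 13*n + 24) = n + 1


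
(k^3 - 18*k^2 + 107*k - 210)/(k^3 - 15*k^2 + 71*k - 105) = (k - 6)/(k - 3)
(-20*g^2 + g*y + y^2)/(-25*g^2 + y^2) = (-4*g + y)/(-5*g + y)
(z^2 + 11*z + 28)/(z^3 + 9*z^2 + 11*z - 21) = (z + 4)/(z^2 + 2*z - 3)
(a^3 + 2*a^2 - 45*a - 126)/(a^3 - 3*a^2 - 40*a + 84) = (a + 3)/(a - 2)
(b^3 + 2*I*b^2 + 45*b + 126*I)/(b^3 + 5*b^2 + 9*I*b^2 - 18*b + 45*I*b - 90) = (b - 7*I)/(b + 5)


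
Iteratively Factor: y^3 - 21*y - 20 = (y + 4)*(y^2 - 4*y - 5) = (y - 5)*(y + 4)*(y + 1)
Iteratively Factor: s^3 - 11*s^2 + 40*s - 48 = (s - 4)*(s^2 - 7*s + 12) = (s - 4)^2*(s - 3)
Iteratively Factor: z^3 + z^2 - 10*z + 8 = (z - 2)*(z^2 + 3*z - 4) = (z - 2)*(z + 4)*(z - 1)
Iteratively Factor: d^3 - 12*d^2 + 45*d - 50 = (d - 5)*(d^2 - 7*d + 10) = (d - 5)*(d - 2)*(d - 5)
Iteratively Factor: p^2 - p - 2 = (p - 2)*(p + 1)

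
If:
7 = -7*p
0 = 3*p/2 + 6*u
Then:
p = -1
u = 1/4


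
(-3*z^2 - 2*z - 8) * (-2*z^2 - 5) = 6*z^4 + 4*z^3 + 31*z^2 + 10*z + 40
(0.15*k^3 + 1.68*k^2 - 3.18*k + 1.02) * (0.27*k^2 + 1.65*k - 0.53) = 0.0405*k^5 + 0.7011*k^4 + 1.8339*k^3 - 5.862*k^2 + 3.3684*k - 0.5406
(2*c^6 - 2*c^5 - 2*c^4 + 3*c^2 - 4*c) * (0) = 0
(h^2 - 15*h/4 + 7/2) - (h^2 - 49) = 105/2 - 15*h/4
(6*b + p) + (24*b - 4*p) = 30*b - 3*p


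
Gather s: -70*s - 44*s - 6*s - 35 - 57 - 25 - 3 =-120*s - 120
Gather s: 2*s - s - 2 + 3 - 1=s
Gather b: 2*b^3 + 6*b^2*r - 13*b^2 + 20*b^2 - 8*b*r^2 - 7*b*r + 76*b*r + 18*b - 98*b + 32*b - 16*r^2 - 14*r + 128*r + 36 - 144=2*b^3 + b^2*(6*r + 7) + b*(-8*r^2 + 69*r - 48) - 16*r^2 + 114*r - 108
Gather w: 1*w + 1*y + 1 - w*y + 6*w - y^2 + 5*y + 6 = w*(7 - y) - y^2 + 6*y + 7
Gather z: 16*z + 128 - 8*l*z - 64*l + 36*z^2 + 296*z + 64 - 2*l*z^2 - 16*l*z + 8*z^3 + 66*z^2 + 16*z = -64*l + 8*z^3 + z^2*(102 - 2*l) + z*(328 - 24*l) + 192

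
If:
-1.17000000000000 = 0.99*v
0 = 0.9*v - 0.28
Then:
No Solution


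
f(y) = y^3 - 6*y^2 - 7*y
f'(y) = 3*y^2 - 12*y - 7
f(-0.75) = 1.45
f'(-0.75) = 3.69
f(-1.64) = -9.07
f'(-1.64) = 20.75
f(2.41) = -37.72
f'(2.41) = -18.50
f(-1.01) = -0.08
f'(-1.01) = 8.18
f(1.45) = -19.72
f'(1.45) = -18.09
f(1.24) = -16.00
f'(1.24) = -17.27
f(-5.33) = -284.56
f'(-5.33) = 142.19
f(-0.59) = 1.84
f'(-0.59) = 1.12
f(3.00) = -48.00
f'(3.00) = -16.00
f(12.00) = 780.00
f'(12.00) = 281.00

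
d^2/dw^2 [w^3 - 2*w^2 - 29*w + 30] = 6*w - 4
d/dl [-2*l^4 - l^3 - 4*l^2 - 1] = l*(-8*l^2 - 3*l - 8)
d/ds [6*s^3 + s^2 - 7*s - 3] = 18*s^2 + 2*s - 7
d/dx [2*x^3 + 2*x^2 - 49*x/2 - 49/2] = 6*x^2 + 4*x - 49/2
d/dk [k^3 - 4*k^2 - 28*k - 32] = 3*k^2 - 8*k - 28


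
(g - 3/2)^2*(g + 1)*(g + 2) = g^4 - 19*g^2/4 + 3*g/4 + 9/2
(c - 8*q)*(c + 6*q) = c^2 - 2*c*q - 48*q^2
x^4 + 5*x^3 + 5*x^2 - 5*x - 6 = (x - 1)*(x + 1)*(x + 2)*(x + 3)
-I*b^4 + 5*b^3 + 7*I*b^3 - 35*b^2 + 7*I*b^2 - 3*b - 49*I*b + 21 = (b - 7)*(b + I)*(b + 3*I)*(-I*b + 1)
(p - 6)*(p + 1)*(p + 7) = p^3 + 2*p^2 - 41*p - 42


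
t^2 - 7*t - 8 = (t - 8)*(t + 1)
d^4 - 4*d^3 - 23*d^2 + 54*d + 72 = (d - 6)*(d - 3)*(d + 1)*(d + 4)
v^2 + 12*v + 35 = (v + 5)*(v + 7)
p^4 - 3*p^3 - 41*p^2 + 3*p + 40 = (p - 8)*(p - 1)*(p + 1)*(p + 5)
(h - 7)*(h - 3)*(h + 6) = h^3 - 4*h^2 - 39*h + 126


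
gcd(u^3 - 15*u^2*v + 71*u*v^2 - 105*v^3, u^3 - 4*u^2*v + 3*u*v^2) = u - 3*v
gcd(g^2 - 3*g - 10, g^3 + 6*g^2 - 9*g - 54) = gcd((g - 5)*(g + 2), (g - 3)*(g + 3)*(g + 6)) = 1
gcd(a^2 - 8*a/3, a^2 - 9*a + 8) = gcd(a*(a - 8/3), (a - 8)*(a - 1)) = 1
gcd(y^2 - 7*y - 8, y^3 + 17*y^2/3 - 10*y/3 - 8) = y + 1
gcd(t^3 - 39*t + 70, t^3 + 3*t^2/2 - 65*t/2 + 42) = t + 7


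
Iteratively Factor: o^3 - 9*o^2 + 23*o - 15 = (o - 3)*(o^2 - 6*o + 5) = (o - 5)*(o - 3)*(o - 1)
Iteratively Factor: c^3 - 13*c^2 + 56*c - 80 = (c - 4)*(c^2 - 9*c + 20) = (c - 4)^2*(c - 5)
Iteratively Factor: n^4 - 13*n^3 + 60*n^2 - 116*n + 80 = (n - 5)*(n^3 - 8*n^2 + 20*n - 16) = (n - 5)*(n - 4)*(n^2 - 4*n + 4) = (n - 5)*(n - 4)*(n - 2)*(n - 2)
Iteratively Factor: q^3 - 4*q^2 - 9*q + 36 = (q - 4)*(q^2 - 9) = (q - 4)*(q - 3)*(q + 3)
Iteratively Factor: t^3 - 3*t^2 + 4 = (t - 2)*(t^2 - t - 2) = (t - 2)*(t + 1)*(t - 2)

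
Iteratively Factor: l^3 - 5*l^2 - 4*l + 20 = (l - 2)*(l^2 - 3*l - 10) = (l - 5)*(l - 2)*(l + 2)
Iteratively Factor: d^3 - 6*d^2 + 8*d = (d - 2)*(d^2 - 4*d) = d*(d - 2)*(d - 4)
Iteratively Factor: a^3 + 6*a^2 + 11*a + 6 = (a + 3)*(a^2 + 3*a + 2) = (a + 2)*(a + 3)*(a + 1)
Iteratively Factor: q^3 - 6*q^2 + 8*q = (q)*(q^2 - 6*q + 8) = q*(q - 4)*(q - 2)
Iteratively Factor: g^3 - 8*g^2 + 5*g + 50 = (g + 2)*(g^2 - 10*g + 25) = (g - 5)*(g + 2)*(g - 5)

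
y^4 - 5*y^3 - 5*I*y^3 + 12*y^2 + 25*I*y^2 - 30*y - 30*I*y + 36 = (y - 3)*(y - 2)*(y - 6*I)*(y + I)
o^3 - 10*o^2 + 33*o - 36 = (o - 4)*(o - 3)^2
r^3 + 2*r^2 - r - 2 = (r - 1)*(r + 1)*(r + 2)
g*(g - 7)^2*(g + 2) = g^4 - 12*g^3 + 21*g^2 + 98*g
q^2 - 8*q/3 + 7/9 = (q - 7/3)*(q - 1/3)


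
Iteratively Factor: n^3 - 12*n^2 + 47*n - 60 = (n - 4)*(n^2 - 8*n + 15) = (n - 5)*(n - 4)*(n - 3)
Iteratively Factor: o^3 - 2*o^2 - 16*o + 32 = (o - 4)*(o^2 + 2*o - 8) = (o - 4)*(o + 4)*(o - 2)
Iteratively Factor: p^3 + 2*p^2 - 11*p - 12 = (p + 4)*(p^2 - 2*p - 3) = (p + 1)*(p + 4)*(p - 3)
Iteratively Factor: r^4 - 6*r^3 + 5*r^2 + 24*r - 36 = (r + 2)*(r^3 - 8*r^2 + 21*r - 18) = (r - 3)*(r + 2)*(r^2 - 5*r + 6) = (r - 3)*(r - 2)*(r + 2)*(r - 3)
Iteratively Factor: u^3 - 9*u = (u)*(u^2 - 9) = u*(u + 3)*(u - 3)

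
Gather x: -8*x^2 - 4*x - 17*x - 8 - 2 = -8*x^2 - 21*x - 10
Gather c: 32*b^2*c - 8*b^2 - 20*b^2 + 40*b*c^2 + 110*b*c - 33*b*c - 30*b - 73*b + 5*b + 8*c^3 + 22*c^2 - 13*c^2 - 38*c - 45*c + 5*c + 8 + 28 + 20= -28*b^2 - 98*b + 8*c^3 + c^2*(40*b + 9) + c*(32*b^2 + 77*b - 78) + 56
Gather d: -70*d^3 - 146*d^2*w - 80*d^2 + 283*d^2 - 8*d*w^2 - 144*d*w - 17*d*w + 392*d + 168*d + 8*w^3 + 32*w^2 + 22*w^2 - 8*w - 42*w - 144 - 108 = -70*d^3 + d^2*(203 - 146*w) + d*(-8*w^2 - 161*w + 560) + 8*w^3 + 54*w^2 - 50*w - 252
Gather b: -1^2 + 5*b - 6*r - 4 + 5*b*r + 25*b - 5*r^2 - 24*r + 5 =b*(5*r + 30) - 5*r^2 - 30*r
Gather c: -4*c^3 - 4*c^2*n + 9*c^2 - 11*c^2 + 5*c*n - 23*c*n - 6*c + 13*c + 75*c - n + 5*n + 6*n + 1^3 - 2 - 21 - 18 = -4*c^3 + c^2*(-4*n - 2) + c*(82 - 18*n) + 10*n - 40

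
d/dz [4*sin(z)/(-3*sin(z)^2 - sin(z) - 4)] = 4*(3*sin(z)^2 - 4)*cos(z)/(3*sin(z)^2 + sin(z) + 4)^2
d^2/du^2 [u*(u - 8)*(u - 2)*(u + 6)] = 12*u^2 - 24*u - 88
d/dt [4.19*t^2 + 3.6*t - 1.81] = 8.38*t + 3.6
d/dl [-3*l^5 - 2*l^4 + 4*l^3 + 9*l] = -15*l^4 - 8*l^3 + 12*l^2 + 9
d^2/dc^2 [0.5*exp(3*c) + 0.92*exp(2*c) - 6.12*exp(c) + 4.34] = (4.5*exp(2*c) + 3.68*exp(c) - 6.12)*exp(c)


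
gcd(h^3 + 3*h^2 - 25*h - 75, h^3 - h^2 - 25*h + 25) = h^2 - 25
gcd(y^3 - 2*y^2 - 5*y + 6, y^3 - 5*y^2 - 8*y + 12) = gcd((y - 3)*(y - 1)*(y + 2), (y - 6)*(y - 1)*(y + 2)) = y^2 + y - 2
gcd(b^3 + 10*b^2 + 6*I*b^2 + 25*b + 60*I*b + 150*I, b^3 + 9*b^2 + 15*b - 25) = b^2 + 10*b + 25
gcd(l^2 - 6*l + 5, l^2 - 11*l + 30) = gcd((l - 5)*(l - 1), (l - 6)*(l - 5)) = l - 5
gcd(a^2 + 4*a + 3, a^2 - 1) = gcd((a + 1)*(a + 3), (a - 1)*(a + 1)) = a + 1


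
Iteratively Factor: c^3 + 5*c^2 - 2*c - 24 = (c + 3)*(c^2 + 2*c - 8) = (c + 3)*(c + 4)*(c - 2)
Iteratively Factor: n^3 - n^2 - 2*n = (n + 1)*(n^2 - 2*n) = n*(n + 1)*(n - 2)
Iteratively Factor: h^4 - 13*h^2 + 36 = (h + 3)*(h^3 - 3*h^2 - 4*h + 12) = (h + 2)*(h + 3)*(h^2 - 5*h + 6) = (h - 2)*(h + 2)*(h + 3)*(h - 3)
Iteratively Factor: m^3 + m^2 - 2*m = (m + 2)*(m^2 - m) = m*(m + 2)*(m - 1)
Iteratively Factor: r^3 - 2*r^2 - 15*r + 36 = (r - 3)*(r^2 + r - 12) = (r - 3)*(r + 4)*(r - 3)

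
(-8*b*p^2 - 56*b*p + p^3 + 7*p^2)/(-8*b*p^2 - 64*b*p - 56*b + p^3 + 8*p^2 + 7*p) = p/(p + 1)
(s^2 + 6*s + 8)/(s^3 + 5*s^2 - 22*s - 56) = (s + 4)/(s^2 + 3*s - 28)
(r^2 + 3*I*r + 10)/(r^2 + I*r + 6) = (r + 5*I)/(r + 3*I)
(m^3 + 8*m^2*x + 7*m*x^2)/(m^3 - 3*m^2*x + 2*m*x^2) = (m^2 + 8*m*x + 7*x^2)/(m^2 - 3*m*x + 2*x^2)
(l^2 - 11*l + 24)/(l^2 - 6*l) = (l^2 - 11*l + 24)/(l*(l - 6))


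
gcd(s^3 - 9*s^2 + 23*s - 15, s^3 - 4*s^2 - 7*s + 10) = s^2 - 6*s + 5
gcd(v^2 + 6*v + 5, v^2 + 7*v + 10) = v + 5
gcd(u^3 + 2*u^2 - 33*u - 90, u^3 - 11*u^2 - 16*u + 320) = u + 5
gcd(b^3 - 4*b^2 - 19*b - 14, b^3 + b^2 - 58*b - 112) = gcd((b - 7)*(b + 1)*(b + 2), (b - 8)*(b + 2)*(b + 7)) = b + 2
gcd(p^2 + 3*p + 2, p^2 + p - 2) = p + 2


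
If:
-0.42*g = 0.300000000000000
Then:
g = -0.71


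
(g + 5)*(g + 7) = g^2 + 12*g + 35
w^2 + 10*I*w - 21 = (w + 3*I)*(w + 7*I)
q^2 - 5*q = q*(q - 5)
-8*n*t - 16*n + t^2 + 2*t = (-8*n + t)*(t + 2)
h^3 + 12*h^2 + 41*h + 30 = (h + 1)*(h + 5)*(h + 6)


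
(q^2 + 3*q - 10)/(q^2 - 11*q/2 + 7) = 2*(q + 5)/(2*q - 7)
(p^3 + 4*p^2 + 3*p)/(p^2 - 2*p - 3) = p*(p + 3)/(p - 3)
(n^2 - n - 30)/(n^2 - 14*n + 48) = (n + 5)/(n - 8)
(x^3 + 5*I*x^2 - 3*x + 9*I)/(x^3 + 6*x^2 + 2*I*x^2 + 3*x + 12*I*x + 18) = (x + 3*I)/(x + 6)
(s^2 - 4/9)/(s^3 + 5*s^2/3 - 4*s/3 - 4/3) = (s - 2/3)/(s^2 + s - 2)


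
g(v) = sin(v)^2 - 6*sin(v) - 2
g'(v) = 2*sin(v)*cos(v) - 6*cos(v)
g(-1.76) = 4.86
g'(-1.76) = 1.50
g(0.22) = -3.26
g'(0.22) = -5.43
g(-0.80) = 2.82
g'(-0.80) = -5.18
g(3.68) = 1.34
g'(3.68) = 6.03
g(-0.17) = -0.96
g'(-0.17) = -6.25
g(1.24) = -6.78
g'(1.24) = -1.33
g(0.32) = -3.79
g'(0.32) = -5.10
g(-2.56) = 1.60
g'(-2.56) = 5.93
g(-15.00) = 2.32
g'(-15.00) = 5.55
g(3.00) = -2.83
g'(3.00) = 5.66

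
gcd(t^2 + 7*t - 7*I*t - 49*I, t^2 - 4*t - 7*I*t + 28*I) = t - 7*I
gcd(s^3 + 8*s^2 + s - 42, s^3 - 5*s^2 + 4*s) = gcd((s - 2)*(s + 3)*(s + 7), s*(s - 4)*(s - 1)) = 1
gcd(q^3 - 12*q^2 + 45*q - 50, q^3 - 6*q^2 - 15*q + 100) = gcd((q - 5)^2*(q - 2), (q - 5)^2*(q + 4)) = q^2 - 10*q + 25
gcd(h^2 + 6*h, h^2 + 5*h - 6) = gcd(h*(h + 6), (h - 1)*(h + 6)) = h + 6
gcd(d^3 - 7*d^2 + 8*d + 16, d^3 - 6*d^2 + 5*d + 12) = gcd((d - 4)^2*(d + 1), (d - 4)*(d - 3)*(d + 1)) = d^2 - 3*d - 4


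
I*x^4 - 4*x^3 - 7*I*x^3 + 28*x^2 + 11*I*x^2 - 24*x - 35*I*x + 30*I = (x - 6)*(x - I)*(x + 5*I)*(I*x - I)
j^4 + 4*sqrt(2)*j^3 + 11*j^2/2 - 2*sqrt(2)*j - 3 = (j - sqrt(2)/2)*(j + sqrt(2)/2)*(j + sqrt(2))*(j + 3*sqrt(2))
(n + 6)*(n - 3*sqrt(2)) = n^2 - 3*sqrt(2)*n + 6*n - 18*sqrt(2)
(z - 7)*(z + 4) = z^2 - 3*z - 28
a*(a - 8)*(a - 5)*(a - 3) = a^4 - 16*a^3 + 79*a^2 - 120*a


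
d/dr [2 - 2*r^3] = -6*r^2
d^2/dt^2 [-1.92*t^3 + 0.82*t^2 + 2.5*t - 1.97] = 1.64 - 11.52*t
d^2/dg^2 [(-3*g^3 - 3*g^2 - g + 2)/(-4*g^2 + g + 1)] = 2*(43*g^3 - 51*g^2 + 45*g - 8)/(64*g^6 - 48*g^5 - 36*g^4 + 23*g^3 + 9*g^2 - 3*g - 1)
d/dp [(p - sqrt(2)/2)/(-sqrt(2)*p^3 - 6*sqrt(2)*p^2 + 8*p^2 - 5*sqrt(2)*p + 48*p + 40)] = (-sqrt(2)*p^3 - 6*sqrt(2)*p^2 + 8*p^2 - 5*sqrt(2)*p + 48*p + (2*p - sqrt(2))*(3*sqrt(2)*p^2 - 16*p + 12*sqrt(2)*p - 48 + 5*sqrt(2))/2 + 40)/(sqrt(2)*p^3 - 8*p^2 + 6*sqrt(2)*p^2 - 48*p + 5*sqrt(2)*p - 40)^2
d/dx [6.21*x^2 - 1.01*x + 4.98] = 12.42*x - 1.01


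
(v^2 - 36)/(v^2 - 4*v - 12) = (v + 6)/(v + 2)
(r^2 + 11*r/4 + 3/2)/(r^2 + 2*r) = (r + 3/4)/r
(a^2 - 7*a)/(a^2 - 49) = a/(a + 7)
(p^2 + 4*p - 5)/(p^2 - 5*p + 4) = (p + 5)/(p - 4)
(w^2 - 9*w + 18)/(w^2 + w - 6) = (w^2 - 9*w + 18)/(w^2 + w - 6)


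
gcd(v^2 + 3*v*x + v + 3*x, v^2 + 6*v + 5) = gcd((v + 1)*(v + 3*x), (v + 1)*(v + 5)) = v + 1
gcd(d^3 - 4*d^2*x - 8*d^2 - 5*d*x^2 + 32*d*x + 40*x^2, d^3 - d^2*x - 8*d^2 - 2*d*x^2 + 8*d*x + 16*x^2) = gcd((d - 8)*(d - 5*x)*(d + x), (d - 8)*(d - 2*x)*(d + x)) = d^2 + d*x - 8*d - 8*x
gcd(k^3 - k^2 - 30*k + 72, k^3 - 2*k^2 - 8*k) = k - 4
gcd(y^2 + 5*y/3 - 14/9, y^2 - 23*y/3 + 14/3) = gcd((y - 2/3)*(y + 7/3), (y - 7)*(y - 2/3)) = y - 2/3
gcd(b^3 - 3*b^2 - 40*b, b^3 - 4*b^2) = b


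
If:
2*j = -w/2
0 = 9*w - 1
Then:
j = -1/36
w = 1/9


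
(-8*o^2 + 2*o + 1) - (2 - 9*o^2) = o^2 + 2*o - 1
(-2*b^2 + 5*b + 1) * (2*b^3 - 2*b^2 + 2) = -4*b^5 + 14*b^4 - 8*b^3 - 6*b^2 + 10*b + 2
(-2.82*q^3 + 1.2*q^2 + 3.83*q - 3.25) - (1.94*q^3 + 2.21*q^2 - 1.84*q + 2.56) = -4.76*q^3 - 1.01*q^2 + 5.67*q - 5.81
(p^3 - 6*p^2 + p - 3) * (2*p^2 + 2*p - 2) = 2*p^5 - 10*p^4 - 12*p^3 + 8*p^2 - 8*p + 6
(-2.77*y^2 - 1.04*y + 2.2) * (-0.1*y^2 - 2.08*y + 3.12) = 0.277*y^4 + 5.8656*y^3 - 6.6992*y^2 - 7.8208*y + 6.864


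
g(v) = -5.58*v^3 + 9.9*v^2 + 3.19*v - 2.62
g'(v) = -16.74*v^2 + 19.8*v + 3.19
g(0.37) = -0.37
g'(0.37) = 8.22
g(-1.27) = 20.73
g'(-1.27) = -48.96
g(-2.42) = 126.72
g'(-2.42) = -142.76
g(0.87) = 3.97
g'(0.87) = 7.75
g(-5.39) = 1141.58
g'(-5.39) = -589.86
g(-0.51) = -0.93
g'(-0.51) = -11.26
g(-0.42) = -1.80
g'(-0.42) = -8.08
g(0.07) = -2.35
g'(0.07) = 4.49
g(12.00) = -8180.98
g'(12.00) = -2169.77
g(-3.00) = 227.57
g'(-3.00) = -206.87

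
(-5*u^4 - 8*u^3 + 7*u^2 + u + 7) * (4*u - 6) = -20*u^5 - 2*u^4 + 76*u^3 - 38*u^2 + 22*u - 42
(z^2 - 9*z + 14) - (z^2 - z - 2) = 16 - 8*z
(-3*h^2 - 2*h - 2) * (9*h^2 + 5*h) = -27*h^4 - 33*h^3 - 28*h^2 - 10*h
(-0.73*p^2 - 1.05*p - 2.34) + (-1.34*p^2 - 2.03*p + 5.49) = -2.07*p^2 - 3.08*p + 3.15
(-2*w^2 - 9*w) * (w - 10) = -2*w^3 + 11*w^2 + 90*w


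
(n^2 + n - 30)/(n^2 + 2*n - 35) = (n + 6)/(n + 7)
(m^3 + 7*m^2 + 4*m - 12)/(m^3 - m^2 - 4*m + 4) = (m + 6)/(m - 2)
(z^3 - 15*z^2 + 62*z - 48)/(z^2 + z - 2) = (z^2 - 14*z + 48)/(z + 2)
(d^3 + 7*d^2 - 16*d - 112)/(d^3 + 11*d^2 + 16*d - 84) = (d^2 - 16)/(d^2 + 4*d - 12)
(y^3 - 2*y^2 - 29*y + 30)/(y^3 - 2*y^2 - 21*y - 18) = (y^2 + 4*y - 5)/(y^2 + 4*y + 3)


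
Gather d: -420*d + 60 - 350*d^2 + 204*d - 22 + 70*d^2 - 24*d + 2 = -280*d^2 - 240*d + 40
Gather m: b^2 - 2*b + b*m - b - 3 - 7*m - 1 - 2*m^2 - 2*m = b^2 - 3*b - 2*m^2 + m*(b - 9) - 4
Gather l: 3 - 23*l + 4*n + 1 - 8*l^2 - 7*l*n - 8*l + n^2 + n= -8*l^2 + l*(-7*n - 31) + n^2 + 5*n + 4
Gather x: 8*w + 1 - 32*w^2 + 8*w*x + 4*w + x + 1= -32*w^2 + 12*w + x*(8*w + 1) + 2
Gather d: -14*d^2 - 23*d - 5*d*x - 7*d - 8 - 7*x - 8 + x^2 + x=-14*d^2 + d*(-5*x - 30) + x^2 - 6*x - 16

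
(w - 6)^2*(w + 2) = w^3 - 10*w^2 + 12*w + 72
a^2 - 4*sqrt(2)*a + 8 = (a - 2*sqrt(2))^2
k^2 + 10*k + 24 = (k + 4)*(k + 6)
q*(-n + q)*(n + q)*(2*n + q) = -2*n^3*q - n^2*q^2 + 2*n*q^3 + q^4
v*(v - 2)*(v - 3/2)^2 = v^4 - 5*v^3 + 33*v^2/4 - 9*v/2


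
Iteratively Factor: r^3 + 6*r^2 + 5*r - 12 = (r + 3)*(r^2 + 3*r - 4) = (r - 1)*(r + 3)*(r + 4)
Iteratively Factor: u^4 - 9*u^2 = (u - 3)*(u^3 + 3*u^2) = u*(u - 3)*(u^2 + 3*u) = u^2*(u - 3)*(u + 3)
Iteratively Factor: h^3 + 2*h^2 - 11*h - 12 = (h + 1)*(h^2 + h - 12) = (h - 3)*(h + 1)*(h + 4)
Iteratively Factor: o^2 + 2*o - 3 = (o + 3)*(o - 1)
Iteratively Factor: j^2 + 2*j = (j)*(j + 2)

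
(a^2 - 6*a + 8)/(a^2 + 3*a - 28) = (a - 2)/(a + 7)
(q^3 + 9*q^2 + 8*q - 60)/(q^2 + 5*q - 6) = (q^2 + 3*q - 10)/(q - 1)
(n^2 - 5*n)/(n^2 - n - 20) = n/(n + 4)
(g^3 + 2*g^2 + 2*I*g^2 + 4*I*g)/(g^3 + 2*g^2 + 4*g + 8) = g/(g - 2*I)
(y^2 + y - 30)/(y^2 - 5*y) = (y + 6)/y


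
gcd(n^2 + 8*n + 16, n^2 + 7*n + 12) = n + 4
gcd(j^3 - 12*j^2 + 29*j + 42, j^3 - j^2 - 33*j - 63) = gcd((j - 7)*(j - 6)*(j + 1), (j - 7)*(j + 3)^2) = j - 7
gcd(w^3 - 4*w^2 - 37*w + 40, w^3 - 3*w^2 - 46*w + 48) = w^2 - 9*w + 8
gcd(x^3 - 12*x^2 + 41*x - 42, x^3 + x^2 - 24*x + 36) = x^2 - 5*x + 6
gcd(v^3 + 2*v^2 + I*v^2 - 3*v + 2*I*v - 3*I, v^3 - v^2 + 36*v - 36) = v - 1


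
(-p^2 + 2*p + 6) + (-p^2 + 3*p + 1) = -2*p^2 + 5*p + 7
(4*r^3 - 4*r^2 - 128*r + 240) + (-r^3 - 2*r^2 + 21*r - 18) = 3*r^3 - 6*r^2 - 107*r + 222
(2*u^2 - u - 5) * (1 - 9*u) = -18*u^3 + 11*u^2 + 44*u - 5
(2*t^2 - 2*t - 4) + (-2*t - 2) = 2*t^2 - 4*t - 6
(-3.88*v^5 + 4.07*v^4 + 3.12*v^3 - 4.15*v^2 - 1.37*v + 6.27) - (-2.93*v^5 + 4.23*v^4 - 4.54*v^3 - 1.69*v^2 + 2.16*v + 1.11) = -0.95*v^5 - 0.16*v^4 + 7.66*v^3 - 2.46*v^2 - 3.53*v + 5.16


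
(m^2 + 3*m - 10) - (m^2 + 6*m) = -3*m - 10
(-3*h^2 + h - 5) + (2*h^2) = -h^2 + h - 5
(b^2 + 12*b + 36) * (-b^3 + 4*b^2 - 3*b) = -b^5 - 8*b^4 + 9*b^3 + 108*b^2 - 108*b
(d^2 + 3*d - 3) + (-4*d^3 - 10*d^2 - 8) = -4*d^3 - 9*d^2 + 3*d - 11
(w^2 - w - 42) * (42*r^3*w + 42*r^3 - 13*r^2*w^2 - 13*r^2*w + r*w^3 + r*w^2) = 42*r^3*w^3 - 1806*r^3*w - 1764*r^3 - 13*r^2*w^4 + 559*r^2*w^2 + 546*r^2*w + r*w^5 - 43*r*w^3 - 42*r*w^2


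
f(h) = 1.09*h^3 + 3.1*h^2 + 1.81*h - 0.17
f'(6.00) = 156.73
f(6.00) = 357.73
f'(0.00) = 1.81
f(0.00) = -0.17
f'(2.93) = 48.05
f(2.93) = 59.16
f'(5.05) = 116.51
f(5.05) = 228.41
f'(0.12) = 2.60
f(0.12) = 0.09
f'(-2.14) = 3.52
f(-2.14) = -0.53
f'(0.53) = 6.01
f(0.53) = 1.82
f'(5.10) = 118.48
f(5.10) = 234.28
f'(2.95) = 48.56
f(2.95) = 60.13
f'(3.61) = 66.81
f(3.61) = 98.04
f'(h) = 3.27*h^2 + 6.2*h + 1.81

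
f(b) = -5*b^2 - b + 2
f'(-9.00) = 89.00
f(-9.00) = -394.00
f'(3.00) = -31.00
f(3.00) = -46.00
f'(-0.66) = 5.60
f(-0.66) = 0.48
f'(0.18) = -2.80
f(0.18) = 1.66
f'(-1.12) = 10.20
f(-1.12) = -3.15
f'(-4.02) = 39.20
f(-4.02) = -74.78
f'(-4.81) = 47.10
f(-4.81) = -108.87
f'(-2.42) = 23.20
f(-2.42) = -24.86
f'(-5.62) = 55.20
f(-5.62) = -150.30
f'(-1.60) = 15.00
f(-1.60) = -9.20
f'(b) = -10*b - 1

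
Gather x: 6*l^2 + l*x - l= 6*l^2 + l*x - l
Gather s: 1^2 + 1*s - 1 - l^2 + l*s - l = -l^2 - l + s*(l + 1)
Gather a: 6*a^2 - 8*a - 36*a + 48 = 6*a^2 - 44*a + 48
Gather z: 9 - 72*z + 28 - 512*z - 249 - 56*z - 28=-640*z - 240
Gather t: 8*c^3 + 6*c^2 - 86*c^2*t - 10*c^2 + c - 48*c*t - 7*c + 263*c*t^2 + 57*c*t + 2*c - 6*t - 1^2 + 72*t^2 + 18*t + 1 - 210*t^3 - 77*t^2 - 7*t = 8*c^3 - 4*c^2 - 4*c - 210*t^3 + t^2*(263*c - 5) + t*(-86*c^2 + 9*c + 5)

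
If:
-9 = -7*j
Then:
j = 9/7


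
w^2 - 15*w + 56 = (w - 8)*(w - 7)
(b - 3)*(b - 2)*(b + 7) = b^3 + 2*b^2 - 29*b + 42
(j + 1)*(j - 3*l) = j^2 - 3*j*l + j - 3*l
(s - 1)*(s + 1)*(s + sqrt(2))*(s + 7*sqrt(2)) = s^4 + 8*sqrt(2)*s^3 + 13*s^2 - 8*sqrt(2)*s - 14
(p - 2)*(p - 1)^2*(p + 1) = p^4 - 3*p^3 + p^2 + 3*p - 2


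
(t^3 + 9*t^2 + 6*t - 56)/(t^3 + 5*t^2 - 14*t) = (t + 4)/t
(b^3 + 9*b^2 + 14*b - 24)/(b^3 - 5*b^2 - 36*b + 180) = (b^2 + 3*b - 4)/(b^2 - 11*b + 30)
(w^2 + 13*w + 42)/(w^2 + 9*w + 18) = (w + 7)/(w + 3)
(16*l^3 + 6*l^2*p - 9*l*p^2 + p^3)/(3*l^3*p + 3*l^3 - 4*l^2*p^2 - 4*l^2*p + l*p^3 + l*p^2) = (16*l^3 + 6*l^2*p - 9*l*p^2 + p^3)/(l*(3*l^2*p + 3*l^2 - 4*l*p^2 - 4*l*p + p^3 + p^2))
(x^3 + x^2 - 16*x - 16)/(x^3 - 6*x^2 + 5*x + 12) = (x + 4)/(x - 3)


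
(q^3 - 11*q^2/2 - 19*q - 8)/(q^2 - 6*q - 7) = (-q^3 + 11*q^2/2 + 19*q + 8)/(-q^2 + 6*q + 7)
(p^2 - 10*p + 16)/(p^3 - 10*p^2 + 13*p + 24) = (p - 2)/(p^2 - 2*p - 3)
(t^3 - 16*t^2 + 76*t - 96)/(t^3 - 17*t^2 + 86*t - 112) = (t - 6)/(t - 7)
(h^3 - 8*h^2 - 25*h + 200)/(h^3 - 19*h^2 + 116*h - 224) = (h^2 - 25)/(h^2 - 11*h + 28)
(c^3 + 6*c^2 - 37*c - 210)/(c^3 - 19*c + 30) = (c^2 + c - 42)/(c^2 - 5*c + 6)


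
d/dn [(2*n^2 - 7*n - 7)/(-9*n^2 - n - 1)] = 65*n*(-n - 2)/(81*n^4 + 18*n^3 + 19*n^2 + 2*n + 1)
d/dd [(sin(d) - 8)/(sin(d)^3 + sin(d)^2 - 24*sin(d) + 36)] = (-2*sin(d)^3 + 23*sin(d)^2 + 16*sin(d) - 156)*cos(d)/(sin(d)^3 + sin(d)^2 - 24*sin(d) + 36)^2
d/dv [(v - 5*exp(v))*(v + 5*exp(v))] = 2*v - 50*exp(2*v)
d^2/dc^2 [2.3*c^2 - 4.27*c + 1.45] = 4.60000000000000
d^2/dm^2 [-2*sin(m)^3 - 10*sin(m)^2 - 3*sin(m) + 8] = 18*sin(m)^3 + 40*sin(m)^2 - 9*sin(m) - 20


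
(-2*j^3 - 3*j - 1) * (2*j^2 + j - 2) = -4*j^5 - 2*j^4 - 2*j^3 - 5*j^2 + 5*j + 2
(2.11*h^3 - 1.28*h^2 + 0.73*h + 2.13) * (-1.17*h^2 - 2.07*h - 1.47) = -2.4687*h^5 - 2.8701*h^4 - 1.3062*h^3 - 2.1216*h^2 - 5.4822*h - 3.1311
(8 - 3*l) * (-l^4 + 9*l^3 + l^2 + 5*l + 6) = 3*l^5 - 35*l^4 + 69*l^3 - 7*l^2 + 22*l + 48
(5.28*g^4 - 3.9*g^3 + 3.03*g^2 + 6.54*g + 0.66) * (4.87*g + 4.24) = 25.7136*g^5 + 3.3942*g^4 - 1.7799*g^3 + 44.697*g^2 + 30.9438*g + 2.7984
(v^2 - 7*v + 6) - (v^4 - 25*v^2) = -v^4 + 26*v^2 - 7*v + 6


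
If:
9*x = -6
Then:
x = -2/3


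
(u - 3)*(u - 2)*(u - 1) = u^3 - 6*u^2 + 11*u - 6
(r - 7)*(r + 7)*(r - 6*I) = r^3 - 6*I*r^2 - 49*r + 294*I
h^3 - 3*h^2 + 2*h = h*(h - 2)*(h - 1)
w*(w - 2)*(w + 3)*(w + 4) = w^4 + 5*w^3 - 2*w^2 - 24*w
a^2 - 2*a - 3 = (a - 3)*(a + 1)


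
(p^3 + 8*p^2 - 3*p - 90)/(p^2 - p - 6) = (p^2 + 11*p + 30)/(p + 2)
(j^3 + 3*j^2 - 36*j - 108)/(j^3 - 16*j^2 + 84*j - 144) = (j^2 + 9*j + 18)/(j^2 - 10*j + 24)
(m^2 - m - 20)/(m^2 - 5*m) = (m + 4)/m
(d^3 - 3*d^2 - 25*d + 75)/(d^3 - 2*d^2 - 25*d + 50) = (d - 3)/(d - 2)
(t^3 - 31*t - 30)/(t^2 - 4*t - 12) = (t^2 + 6*t + 5)/(t + 2)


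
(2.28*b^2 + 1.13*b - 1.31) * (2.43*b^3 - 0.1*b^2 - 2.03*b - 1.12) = 5.5404*b^5 + 2.5179*b^4 - 7.9247*b^3 - 4.7165*b^2 + 1.3937*b + 1.4672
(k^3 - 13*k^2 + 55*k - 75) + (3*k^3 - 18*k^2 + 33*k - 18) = 4*k^3 - 31*k^2 + 88*k - 93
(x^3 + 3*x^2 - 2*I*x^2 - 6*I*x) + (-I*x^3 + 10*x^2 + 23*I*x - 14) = x^3 - I*x^3 + 13*x^2 - 2*I*x^2 + 17*I*x - 14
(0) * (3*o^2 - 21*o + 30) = 0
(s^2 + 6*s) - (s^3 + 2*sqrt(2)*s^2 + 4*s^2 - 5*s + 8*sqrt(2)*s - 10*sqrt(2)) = -s^3 - 3*s^2 - 2*sqrt(2)*s^2 - 8*sqrt(2)*s + 11*s + 10*sqrt(2)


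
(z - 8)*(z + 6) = z^2 - 2*z - 48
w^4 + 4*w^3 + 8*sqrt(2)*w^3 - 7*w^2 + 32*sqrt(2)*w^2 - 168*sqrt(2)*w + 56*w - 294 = (w - 3)*(w + 7)*(w + sqrt(2))*(w + 7*sqrt(2))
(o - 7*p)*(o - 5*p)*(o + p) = o^3 - 11*o^2*p + 23*o*p^2 + 35*p^3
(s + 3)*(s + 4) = s^2 + 7*s + 12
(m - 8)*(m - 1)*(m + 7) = m^3 - 2*m^2 - 55*m + 56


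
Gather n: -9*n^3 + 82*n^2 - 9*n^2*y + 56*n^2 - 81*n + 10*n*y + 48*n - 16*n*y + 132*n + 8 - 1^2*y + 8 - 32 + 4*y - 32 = -9*n^3 + n^2*(138 - 9*y) + n*(99 - 6*y) + 3*y - 48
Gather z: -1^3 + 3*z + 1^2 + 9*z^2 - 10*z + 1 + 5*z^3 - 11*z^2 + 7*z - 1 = 5*z^3 - 2*z^2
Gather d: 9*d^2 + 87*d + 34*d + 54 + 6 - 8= 9*d^2 + 121*d + 52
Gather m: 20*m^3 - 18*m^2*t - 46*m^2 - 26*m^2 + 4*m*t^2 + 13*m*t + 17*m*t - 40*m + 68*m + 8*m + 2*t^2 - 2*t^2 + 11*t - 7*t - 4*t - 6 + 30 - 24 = 20*m^3 + m^2*(-18*t - 72) + m*(4*t^2 + 30*t + 36)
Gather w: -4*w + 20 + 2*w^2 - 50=2*w^2 - 4*w - 30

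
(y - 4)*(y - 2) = y^2 - 6*y + 8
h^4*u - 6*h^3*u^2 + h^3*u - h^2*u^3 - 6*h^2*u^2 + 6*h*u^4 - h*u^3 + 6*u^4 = (h - 6*u)*(h - u)*(h + u)*(h*u + u)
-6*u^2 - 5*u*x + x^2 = (-6*u + x)*(u + x)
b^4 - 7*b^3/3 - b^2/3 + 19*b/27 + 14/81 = (b - 7/3)*(b - 2/3)*(b + 1/3)^2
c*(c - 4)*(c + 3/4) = c^3 - 13*c^2/4 - 3*c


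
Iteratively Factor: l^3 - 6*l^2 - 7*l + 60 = (l - 5)*(l^2 - l - 12) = (l - 5)*(l - 4)*(l + 3)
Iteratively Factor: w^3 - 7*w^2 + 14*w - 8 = (w - 4)*(w^2 - 3*w + 2) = (w - 4)*(w - 2)*(w - 1)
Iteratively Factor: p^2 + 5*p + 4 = (p + 4)*(p + 1)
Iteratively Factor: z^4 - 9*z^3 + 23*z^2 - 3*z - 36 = (z - 4)*(z^3 - 5*z^2 + 3*z + 9) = (z - 4)*(z + 1)*(z^2 - 6*z + 9) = (z - 4)*(z - 3)*(z + 1)*(z - 3)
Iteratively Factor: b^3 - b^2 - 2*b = (b + 1)*(b^2 - 2*b) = (b - 2)*(b + 1)*(b)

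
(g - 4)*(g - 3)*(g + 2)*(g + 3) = g^4 - 2*g^3 - 17*g^2 + 18*g + 72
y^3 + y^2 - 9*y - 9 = (y - 3)*(y + 1)*(y + 3)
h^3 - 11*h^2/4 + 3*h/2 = h*(h - 2)*(h - 3/4)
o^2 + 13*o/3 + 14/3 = (o + 2)*(o + 7/3)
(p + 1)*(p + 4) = p^2 + 5*p + 4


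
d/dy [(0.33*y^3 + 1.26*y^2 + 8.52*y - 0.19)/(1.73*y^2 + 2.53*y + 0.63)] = (0.5709*y^4 + 1.6698*y^3 - 10.9281*y^2 + 2.245*y + 5.8483)/(2.9929*y^4 + 8.7538*y^3 + 8.5807*y^2 + 3.1878*y + 0.3969)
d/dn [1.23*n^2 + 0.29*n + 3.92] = 2.46*n + 0.29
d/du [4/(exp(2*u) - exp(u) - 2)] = (4 - 8*exp(u))*exp(u)/(-exp(2*u) + exp(u) + 2)^2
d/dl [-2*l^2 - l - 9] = -4*l - 1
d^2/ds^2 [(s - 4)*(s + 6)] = 2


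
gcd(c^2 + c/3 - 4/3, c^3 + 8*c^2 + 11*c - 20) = c - 1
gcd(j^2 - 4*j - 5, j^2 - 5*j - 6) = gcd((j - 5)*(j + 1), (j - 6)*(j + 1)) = j + 1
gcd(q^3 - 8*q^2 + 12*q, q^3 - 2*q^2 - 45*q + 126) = q - 6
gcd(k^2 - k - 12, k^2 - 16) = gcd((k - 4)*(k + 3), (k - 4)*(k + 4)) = k - 4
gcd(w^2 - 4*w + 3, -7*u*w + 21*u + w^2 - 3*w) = w - 3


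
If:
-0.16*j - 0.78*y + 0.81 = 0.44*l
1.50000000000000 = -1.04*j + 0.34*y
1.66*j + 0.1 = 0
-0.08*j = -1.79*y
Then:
No Solution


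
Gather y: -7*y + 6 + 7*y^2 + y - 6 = 7*y^2 - 6*y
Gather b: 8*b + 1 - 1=8*b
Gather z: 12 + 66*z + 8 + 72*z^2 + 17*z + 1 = 72*z^2 + 83*z + 21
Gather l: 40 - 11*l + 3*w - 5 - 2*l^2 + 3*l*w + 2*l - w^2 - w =-2*l^2 + l*(3*w - 9) - w^2 + 2*w + 35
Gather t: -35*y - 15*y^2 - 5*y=-15*y^2 - 40*y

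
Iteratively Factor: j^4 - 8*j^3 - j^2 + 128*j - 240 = (j - 3)*(j^3 - 5*j^2 - 16*j + 80) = (j - 3)*(j + 4)*(j^2 - 9*j + 20) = (j - 4)*(j - 3)*(j + 4)*(j - 5)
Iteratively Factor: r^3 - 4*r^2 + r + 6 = (r - 3)*(r^2 - r - 2) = (r - 3)*(r - 2)*(r + 1)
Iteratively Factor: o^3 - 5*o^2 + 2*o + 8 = (o + 1)*(o^2 - 6*o + 8) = (o - 2)*(o + 1)*(o - 4)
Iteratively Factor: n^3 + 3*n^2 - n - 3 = (n - 1)*(n^2 + 4*n + 3) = (n - 1)*(n + 1)*(n + 3)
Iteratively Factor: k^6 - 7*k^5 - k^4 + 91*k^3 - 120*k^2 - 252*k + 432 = (k - 3)*(k^5 - 4*k^4 - 13*k^3 + 52*k^2 + 36*k - 144) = (k - 4)*(k - 3)*(k^4 - 13*k^2 + 36) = (k - 4)*(k - 3)*(k + 3)*(k^3 - 3*k^2 - 4*k + 12) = (k - 4)*(k - 3)*(k + 2)*(k + 3)*(k^2 - 5*k + 6) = (k - 4)*(k - 3)^2*(k + 2)*(k + 3)*(k - 2)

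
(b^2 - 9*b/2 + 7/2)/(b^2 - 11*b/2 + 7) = (b - 1)/(b - 2)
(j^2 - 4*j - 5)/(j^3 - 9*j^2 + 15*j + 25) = 1/(j - 5)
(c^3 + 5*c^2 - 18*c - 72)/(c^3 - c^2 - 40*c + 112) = (c^2 + 9*c + 18)/(c^2 + 3*c - 28)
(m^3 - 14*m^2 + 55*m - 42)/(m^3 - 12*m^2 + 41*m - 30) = (m - 7)/(m - 5)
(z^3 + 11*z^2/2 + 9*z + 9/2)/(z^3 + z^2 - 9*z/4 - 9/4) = 2*(z + 3)/(2*z - 3)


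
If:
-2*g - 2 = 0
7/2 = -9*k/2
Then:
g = -1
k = -7/9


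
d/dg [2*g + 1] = 2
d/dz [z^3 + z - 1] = 3*z^2 + 1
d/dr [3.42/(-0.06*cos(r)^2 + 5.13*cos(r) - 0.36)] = (17.5446 - 0.4104*cos(r))*sin(r)/(0.06*cos(r)^2 - 5.13*cos(r) + 0.36)^2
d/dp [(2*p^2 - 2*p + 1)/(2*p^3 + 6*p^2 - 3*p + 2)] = (-4*p^4 + 8*p^3 - 4*p - 1)/(4*p^6 + 24*p^5 + 24*p^4 - 28*p^3 + 33*p^2 - 12*p + 4)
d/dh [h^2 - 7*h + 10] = 2*h - 7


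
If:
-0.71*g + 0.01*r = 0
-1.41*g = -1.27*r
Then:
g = 0.00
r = 0.00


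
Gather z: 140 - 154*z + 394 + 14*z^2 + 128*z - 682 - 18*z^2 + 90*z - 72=-4*z^2 + 64*z - 220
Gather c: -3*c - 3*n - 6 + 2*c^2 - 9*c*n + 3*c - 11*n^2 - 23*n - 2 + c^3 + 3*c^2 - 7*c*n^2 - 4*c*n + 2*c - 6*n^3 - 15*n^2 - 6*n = c^3 + 5*c^2 + c*(-7*n^2 - 13*n + 2) - 6*n^3 - 26*n^2 - 32*n - 8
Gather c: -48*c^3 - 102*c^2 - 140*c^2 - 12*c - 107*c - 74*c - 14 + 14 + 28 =-48*c^3 - 242*c^2 - 193*c + 28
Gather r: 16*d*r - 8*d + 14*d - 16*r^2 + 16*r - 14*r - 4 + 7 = 6*d - 16*r^2 + r*(16*d + 2) + 3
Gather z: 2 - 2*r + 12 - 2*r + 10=24 - 4*r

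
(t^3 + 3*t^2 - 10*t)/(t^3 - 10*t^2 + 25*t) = (t^2 + 3*t - 10)/(t^2 - 10*t + 25)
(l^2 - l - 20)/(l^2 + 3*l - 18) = (l^2 - l - 20)/(l^2 + 3*l - 18)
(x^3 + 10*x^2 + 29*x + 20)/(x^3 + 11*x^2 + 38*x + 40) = (x + 1)/(x + 2)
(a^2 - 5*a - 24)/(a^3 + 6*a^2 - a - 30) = (a - 8)/(a^2 + 3*a - 10)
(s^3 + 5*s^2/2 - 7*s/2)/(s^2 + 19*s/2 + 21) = s*(s - 1)/(s + 6)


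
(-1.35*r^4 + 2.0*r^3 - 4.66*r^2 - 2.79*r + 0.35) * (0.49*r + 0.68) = -0.6615*r^5 + 0.0619999999999998*r^4 - 0.9234*r^3 - 4.5359*r^2 - 1.7257*r + 0.238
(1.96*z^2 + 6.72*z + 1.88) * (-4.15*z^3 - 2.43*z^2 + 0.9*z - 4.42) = -8.134*z^5 - 32.6508*z^4 - 22.3676*z^3 - 7.1836*z^2 - 28.0104*z - 8.3096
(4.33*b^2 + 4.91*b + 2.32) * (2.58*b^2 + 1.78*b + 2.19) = 11.1714*b^4 + 20.3752*b^3 + 24.2081*b^2 + 14.8825*b + 5.0808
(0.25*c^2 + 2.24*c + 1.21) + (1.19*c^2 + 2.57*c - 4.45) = 1.44*c^2 + 4.81*c - 3.24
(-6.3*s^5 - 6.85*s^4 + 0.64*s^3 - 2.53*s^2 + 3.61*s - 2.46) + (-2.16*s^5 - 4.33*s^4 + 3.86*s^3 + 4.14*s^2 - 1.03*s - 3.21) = -8.46*s^5 - 11.18*s^4 + 4.5*s^3 + 1.61*s^2 + 2.58*s - 5.67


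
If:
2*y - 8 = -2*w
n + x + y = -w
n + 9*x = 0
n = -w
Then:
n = -9/2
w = 9/2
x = 1/2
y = -1/2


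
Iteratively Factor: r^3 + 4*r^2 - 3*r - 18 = (r + 3)*(r^2 + r - 6) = (r + 3)^2*(r - 2)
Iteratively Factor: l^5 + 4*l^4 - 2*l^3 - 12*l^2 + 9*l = (l - 1)*(l^4 + 5*l^3 + 3*l^2 - 9*l) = (l - 1)*(l + 3)*(l^3 + 2*l^2 - 3*l) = (l - 1)*(l + 3)^2*(l^2 - l) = l*(l - 1)*(l + 3)^2*(l - 1)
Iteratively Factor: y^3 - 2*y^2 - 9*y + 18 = (y + 3)*(y^2 - 5*y + 6) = (y - 3)*(y + 3)*(y - 2)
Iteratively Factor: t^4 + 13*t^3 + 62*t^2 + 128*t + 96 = (t + 3)*(t^3 + 10*t^2 + 32*t + 32) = (t + 3)*(t + 4)*(t^2 + 6*t + 8) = (t + 3)*(t + 4)^2*(t + 2)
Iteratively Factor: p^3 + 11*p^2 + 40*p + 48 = (p + 3)*(p^2 + 8*p + 16) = (p + 3)*(p + 4)*(p + 4)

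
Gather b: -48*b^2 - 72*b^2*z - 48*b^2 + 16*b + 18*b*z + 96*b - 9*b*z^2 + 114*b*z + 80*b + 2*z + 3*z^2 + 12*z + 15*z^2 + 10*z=b^2*(-72*z - 96) + b*(-9*z^2 + 132*z + 192) + 18*z^2 + 24*z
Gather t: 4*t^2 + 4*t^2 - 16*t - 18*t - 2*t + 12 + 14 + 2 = 8*t^2 - 36*t + 28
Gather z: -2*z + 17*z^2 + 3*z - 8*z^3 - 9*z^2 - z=-8*z^3 + 8*z^2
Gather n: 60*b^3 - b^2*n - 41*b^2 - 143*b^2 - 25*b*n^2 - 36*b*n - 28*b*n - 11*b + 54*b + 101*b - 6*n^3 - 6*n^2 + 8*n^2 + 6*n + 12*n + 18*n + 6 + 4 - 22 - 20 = 60*b^3 - 184*b^2 + 144*b - 6*n^3 + n^2*(2 - 25*b) + n*(-b^2 - 64*b + 36) - 32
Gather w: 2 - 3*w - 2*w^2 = -2*w^2 - 3*w + 2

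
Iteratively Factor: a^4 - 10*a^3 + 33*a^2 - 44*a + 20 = (a - 1)*(a^3 - 9*a^2 + 24*a - 20) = (a - 5)*(a - 1)*(a^2 - 4*a + 4) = (a - 5)*(a - 2)*(a - 1)*(a - 2)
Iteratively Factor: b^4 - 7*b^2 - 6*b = (b + 1)*(b^3 - b^2 - 6*b) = (b + 1)*(b + 2)*(b^2 - 3*b) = (b - 3)*(b + 1)*(b + 2)*(b)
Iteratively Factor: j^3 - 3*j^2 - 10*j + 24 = (j - 4)*(j^2 + j - 6) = (j - 4)*(j - 2)*(j + 3)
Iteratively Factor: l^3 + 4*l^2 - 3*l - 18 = (l + 3)*(l^2 + l - 6) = (l + 3)^2*(l - 2)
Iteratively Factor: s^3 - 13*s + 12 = (s - 3)*(s^2 + 3*s - 4) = (s - 3)*(s + 4)*(s - 1)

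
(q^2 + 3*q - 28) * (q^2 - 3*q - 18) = q^4 - 55*q^2 + 30*q + 504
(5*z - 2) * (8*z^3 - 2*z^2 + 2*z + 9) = 40*z^4 - 26*z^3 + 14*z^2 + 41*z - 18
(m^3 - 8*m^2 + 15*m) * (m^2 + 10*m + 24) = m^5 + 2*m^4 - 41*m^3 - 42*m^2 + 360*m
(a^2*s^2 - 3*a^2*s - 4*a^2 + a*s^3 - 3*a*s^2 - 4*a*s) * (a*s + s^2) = a^3*s^3 - 3*a^3*s^2 - 4*a^3*s + 2*a^2*s^4 - 6*a^2*s^3 - 8*a^2*s^2 + a*s^5 - 3*a*s^4 - 4*a*s^3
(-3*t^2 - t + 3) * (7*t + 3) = -21*t^3 - 16*t^2 + 18*t + 9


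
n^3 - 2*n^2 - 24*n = n*(n - 6)*(n + 4)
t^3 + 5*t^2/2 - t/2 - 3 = (t - 1)*(t + 3/2)*(t + 2)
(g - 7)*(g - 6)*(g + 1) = g^3 - 12*g^2 + 29*g + 42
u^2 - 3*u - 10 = (u - 5)*(u + 2)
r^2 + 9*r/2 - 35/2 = (r - 5/2)*(r + 7)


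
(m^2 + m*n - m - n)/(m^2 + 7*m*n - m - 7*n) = (m + n)/(m + 7*n)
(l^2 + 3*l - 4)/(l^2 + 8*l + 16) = (l - 1)/(l + 4)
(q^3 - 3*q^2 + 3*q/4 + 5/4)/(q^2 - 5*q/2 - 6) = (-4*q^3 + 12*q^2 - 3*q - 5)/(2*(-2*q^2 + 5*q + 12))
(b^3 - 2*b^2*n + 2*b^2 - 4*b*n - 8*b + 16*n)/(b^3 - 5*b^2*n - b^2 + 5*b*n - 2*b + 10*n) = (b^2 - 2*b*n + 4*b - 8*n)/(b^2 - 5*b*n + b - 5*n)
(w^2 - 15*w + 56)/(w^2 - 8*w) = (w - 7)/w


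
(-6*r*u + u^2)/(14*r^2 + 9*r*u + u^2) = u*(-6*r + u)/(14*r^2 + 9*r*u + u^2)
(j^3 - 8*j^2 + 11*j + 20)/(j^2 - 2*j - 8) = (j^2 - 4*j - 5)/(j + 2)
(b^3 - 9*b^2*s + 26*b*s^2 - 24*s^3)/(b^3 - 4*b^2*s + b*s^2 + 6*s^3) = (b - 4*s)/(b + s)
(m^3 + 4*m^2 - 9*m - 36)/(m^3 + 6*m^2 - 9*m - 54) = (m + 4)/(m + 6)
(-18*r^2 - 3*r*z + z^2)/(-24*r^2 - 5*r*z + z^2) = (-6*r + z)/(-8*r + z)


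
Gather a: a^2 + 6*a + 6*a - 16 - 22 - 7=a^2 + 12*a - 45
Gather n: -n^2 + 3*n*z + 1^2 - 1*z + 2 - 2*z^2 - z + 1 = -n^2 + 3*n*z - 2*z^2 - 2*z + 4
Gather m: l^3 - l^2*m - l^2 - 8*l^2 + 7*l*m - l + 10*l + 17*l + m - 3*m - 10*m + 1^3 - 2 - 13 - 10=l^3 - 9*l^2 + 26*l + m*(-l^2 + 7*l - 12) - 24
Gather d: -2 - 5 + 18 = 11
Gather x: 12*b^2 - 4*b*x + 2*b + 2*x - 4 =12*b^2 + 2*b + x*(2 - 4*b) - 4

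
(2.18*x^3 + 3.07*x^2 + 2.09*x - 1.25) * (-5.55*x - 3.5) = -12.099*x^4 - 24.6685*x^3 - 22.3445*x^2 - 0.3775*x + 4.375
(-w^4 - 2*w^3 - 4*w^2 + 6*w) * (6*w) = -6*w^5 - 12*w^4 - 24*w^3 + 36*w^2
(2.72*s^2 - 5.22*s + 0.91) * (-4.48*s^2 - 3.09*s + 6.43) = -12.1856*s^4 + 14.9808*s^3 + 29.5426*s^2 - 36.3765*s + 5.8513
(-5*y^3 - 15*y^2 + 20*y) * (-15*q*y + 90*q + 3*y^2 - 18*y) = 75*q*y^4 - 225*q*y^3 - 1650*q*y^2 + 1800*q*y - 15*y^5 + 45*y^4 + 330*y^3 - 360*y^2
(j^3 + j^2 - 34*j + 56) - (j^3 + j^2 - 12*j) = 56 - 22*j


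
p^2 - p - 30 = (p - 6)*(p + 5)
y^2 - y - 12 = (y - 4)*(y + 3)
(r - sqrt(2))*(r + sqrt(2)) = r^2 - 2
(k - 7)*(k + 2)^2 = k^3 - 3*k^2 - 24*k - 28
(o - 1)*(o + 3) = o^2 + 2*o - 3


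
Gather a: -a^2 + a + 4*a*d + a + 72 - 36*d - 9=-a^2 + a*(4*d + 2) - 36*d + 63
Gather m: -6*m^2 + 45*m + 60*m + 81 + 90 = -6*m^2 + 105*m + 171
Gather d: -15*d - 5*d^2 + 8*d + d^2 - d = -4*d^2 - 8*d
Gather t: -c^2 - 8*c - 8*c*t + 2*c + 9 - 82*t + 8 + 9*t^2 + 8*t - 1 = -c^2 - 6*c + 9*t^2 + t*(-8*c - 74) + 16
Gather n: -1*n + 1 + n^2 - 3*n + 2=n^2 - 4*n + 3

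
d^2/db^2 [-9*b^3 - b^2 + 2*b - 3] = -54*b - 2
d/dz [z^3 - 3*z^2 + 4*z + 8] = 3*z^2 - 6*z + 4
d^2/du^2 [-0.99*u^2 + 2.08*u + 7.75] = -1.98000000000000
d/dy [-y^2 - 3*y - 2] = -2*y - 3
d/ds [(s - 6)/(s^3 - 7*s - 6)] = (s^3 - 7*s - (s - 6)*(3*s^2 - 7) - 6)/(-s^3 + 7*s + 6)^2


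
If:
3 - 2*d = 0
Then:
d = 3/2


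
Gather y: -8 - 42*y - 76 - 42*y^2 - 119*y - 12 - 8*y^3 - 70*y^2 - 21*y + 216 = -8*y^3 - 112*y^2 - 182*y + 120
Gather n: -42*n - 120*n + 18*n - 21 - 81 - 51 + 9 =-144*n - 144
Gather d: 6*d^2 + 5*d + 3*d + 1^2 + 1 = 6*d^2 + 8*d + 2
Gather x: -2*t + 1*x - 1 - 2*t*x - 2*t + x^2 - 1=-4*t + x^2 + x*(1 - 2*t) - 2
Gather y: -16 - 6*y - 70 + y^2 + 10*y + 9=y^2 + 4*y - 77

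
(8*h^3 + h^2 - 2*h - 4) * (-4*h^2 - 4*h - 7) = -32*h^5 - 36*h^4 - 52*h^3 + 17*h^2 + 30*h + 28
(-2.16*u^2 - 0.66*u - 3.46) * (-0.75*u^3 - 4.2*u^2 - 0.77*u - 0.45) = 1.62*u^5 + 9.567*u^4 + 7.0302*u^3 + 16.0122*u^2 + 2.9612*u + 1.557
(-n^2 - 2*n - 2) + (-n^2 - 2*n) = -2*n^2 - 4*n - 2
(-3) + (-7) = -10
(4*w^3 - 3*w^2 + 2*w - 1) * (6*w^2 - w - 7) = 24*w^5 - 22*w^4 - 13*w^3 + 13*w^2 - 13*w + 7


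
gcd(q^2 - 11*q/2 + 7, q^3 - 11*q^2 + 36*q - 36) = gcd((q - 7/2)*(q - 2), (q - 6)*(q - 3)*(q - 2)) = q - 2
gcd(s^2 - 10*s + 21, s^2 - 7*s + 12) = s - 3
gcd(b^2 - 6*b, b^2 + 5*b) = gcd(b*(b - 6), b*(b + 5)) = b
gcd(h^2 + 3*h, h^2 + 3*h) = h^2 + 3*h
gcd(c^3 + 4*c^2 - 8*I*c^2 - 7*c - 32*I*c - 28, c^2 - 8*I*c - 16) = 1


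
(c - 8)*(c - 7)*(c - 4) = c^3 - 19*c^2 + 116*c - 224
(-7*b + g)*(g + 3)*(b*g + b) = -7*b^2*g^2 - 28*b^2*g - 21*b^2 + b*g^3 + 4*b*g^2 + 3*b*g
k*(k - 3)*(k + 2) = k^3 - k^2 - 6*k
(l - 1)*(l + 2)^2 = l^3 + 3*l^2 - 4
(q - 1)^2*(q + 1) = q^3 - q^2 - q + 1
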